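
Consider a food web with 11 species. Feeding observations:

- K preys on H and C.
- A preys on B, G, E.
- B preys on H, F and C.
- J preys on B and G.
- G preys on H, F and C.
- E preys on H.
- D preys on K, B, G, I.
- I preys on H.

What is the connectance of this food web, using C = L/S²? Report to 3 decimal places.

C = 0.157

The web has S = 11 species and L = 19 feeding links.
C = L / S² = 19 / 121 = 0.1570 ≈ 0.157.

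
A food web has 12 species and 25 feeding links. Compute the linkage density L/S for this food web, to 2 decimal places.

L/S = 2.08

There are L = 25 links among S = 12 species.
L/S = 25/12 = 2.0833 ≈ 2.08.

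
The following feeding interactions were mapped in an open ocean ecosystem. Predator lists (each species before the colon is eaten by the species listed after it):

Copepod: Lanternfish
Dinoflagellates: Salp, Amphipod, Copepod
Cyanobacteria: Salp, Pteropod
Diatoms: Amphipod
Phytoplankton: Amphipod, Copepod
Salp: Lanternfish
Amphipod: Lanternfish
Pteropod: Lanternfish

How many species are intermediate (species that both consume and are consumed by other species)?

Intermediate species (has both prey and predators): Salp, Amphipod, Pteropod, Copepod.
Count: 4.

4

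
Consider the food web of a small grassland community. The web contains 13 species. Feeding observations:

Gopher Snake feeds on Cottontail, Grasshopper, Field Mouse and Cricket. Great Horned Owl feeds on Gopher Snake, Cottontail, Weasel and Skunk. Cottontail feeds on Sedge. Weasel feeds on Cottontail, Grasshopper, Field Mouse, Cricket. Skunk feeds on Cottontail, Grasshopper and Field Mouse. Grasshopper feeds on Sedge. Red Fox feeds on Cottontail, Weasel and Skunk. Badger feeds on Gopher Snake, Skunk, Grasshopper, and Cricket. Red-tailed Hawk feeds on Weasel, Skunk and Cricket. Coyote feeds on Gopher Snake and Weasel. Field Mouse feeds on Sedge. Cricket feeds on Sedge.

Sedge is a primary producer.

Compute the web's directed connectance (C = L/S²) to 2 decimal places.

The web has S = 13 species and L = 31 feeding links.
C = L / S² = 31 / 169 = 0.1834 ≈ 0.18.

C = 0.18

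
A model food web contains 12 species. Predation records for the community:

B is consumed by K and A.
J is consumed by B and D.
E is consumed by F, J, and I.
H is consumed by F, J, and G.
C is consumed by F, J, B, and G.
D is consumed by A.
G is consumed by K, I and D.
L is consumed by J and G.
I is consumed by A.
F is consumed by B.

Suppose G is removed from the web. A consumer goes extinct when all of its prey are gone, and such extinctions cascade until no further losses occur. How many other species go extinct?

Remove G.
Every predator of it retains at least one other prey: I still has E; D still has J; K still has B.
No consumer loses all prey, so no secondary extinctions occur.

0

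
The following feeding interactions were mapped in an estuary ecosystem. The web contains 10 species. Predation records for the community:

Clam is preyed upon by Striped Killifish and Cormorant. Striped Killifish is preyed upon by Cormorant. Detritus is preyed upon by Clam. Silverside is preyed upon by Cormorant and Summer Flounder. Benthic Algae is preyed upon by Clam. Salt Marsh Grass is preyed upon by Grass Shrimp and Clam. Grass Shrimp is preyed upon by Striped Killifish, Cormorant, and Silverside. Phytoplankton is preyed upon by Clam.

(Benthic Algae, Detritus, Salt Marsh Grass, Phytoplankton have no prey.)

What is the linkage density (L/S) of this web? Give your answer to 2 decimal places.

L/S = 1.30

There are L = 13 links among S = 10 species.
L/S = 13/10 = 1.3000 ≈ 1.30.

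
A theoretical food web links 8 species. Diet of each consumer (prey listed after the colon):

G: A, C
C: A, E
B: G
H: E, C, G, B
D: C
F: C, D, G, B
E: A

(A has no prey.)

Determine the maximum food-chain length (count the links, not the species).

5 links

One longest chain: A → E → C → G → B → H.
It has 6 species and 5 links.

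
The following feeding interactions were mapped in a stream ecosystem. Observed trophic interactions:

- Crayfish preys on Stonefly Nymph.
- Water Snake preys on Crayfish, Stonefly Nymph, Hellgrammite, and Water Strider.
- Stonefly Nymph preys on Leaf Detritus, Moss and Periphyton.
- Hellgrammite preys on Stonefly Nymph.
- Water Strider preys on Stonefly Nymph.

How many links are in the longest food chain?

One longest chain: Leaf Detritus → Stonefly Nymph → Hellgrammite → Water Snake.
It has 4 species and 3 links.

3 links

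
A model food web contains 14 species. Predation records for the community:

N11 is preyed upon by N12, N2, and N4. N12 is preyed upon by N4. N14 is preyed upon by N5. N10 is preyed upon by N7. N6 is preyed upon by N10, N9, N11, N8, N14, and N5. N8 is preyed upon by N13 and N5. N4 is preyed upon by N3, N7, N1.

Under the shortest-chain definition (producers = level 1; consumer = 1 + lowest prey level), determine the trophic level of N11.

N6 is a producer → level 1.
N11 eats N6 → level 2.

Trophic level 2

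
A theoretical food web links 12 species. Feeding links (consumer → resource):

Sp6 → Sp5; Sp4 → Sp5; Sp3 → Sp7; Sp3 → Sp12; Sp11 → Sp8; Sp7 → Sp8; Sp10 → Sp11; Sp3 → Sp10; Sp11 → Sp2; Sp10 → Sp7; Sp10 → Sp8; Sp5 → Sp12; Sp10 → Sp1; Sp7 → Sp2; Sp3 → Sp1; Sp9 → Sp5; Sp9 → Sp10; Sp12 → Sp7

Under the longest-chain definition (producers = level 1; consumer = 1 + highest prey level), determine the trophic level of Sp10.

Sp8 is a producer → level 1.
Sp7 eats Sp8 (level 1); other prey at levels: Sp2 1 → level 2.
Sp10 eats Sp7 (level 2); other prey at levels: Sp8 1, Sp1 1, Sp11 2 → level 3.

Trophic level 3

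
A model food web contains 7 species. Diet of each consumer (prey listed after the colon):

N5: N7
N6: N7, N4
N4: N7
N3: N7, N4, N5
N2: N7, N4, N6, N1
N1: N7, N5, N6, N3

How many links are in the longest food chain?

One longest chain: N7 → N4 → N6 → N1 → N2.
It has 5 species and 4 links.

4 links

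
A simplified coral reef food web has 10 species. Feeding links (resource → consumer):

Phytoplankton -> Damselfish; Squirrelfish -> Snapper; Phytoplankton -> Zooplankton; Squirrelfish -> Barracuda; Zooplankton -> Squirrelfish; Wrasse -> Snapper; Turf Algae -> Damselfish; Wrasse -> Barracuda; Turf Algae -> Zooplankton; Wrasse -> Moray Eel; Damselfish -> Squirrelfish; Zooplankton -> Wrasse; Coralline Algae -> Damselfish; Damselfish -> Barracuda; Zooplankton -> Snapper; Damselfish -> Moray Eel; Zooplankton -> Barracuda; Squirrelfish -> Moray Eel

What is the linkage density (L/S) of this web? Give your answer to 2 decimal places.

L/S = 1.80

There are L = 18 links among S = 10 species.
L/S = 18/10 = 1.8000 ≈ 1.80.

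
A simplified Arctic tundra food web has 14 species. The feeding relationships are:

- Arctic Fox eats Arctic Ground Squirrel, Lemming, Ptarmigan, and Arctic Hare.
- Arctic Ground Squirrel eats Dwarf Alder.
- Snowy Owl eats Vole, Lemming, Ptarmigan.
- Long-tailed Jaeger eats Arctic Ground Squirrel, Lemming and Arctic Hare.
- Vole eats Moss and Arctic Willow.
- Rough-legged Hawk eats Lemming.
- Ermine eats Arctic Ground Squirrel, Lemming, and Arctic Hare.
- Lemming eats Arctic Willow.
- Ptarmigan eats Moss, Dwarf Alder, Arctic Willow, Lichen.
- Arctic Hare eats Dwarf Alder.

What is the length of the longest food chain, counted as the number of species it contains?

3 species

One longest chain: Dwarf Alder → Arctic Hare → Ermine.
It has 3 species and 2 links.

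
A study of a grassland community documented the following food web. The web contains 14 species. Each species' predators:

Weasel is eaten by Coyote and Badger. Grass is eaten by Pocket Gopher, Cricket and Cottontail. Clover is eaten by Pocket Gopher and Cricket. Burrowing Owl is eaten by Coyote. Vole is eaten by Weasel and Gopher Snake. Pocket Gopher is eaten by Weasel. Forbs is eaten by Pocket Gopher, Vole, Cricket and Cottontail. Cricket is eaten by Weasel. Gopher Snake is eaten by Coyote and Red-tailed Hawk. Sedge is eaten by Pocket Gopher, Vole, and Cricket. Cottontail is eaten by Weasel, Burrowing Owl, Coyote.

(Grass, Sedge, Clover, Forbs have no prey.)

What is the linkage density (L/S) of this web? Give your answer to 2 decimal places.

There are L = 24 links among S = 14 species.
L/S = 24/14 = 1.7143 ≈ 1.71.

L/S = 1.71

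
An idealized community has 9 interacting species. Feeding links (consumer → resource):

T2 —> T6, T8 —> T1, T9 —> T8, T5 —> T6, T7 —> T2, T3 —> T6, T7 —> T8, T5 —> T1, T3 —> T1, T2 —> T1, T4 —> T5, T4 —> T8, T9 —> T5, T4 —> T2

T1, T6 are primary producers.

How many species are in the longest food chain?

3 species

One longest chain: T1 → T5 → T9.
It has 3 species and 2 links.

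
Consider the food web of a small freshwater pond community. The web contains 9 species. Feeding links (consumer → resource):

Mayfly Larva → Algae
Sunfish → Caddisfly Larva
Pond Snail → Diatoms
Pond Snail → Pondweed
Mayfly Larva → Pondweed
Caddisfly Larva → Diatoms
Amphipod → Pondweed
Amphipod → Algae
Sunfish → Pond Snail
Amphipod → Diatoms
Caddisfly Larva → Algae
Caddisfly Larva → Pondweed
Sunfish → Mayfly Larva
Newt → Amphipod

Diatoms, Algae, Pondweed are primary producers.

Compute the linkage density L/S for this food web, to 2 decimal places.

There are L = 14 links among S = 9 species.
L/S = 14/9 = 1.5556 ≈ 1.56.

L/S = 1.56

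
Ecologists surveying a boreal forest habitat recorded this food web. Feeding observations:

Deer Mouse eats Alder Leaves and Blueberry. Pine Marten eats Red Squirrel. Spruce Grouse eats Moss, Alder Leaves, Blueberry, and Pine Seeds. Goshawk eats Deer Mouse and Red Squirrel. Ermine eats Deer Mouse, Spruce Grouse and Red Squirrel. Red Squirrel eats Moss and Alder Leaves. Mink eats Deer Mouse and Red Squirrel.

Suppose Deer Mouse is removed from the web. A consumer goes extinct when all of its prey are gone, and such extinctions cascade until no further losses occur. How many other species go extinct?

0

Remove Deer Mouse.
Every predator of it retains at least one other prey: Goshawk still has Red Squirrel; Mink still has Red Squirrel; Ermine still has Red Squirrel, Spruce Grouse.
No consumer loses all prey, so no secondary extinctions occur.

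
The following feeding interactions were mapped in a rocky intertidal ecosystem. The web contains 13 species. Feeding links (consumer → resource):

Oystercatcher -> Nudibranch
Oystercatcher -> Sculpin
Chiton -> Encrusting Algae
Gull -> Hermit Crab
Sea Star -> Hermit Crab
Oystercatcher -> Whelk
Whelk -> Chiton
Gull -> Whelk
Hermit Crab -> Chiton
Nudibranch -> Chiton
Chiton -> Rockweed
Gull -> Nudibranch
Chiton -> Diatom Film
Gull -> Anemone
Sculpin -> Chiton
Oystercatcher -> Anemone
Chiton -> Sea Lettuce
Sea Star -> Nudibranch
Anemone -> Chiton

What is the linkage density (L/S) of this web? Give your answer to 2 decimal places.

L/S = 1.46

There are L = 19 links among S = 13 species.
L/S = 19/13 = 1.4615 ≈ 1.46.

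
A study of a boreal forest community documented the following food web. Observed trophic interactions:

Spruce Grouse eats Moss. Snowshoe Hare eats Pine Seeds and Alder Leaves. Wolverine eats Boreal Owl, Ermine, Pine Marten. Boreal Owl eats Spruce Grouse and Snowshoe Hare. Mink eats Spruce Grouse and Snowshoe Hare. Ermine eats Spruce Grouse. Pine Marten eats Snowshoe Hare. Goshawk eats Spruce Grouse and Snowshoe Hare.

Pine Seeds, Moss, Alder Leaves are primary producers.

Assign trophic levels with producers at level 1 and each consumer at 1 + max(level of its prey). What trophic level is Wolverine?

Trophic level 4

Moss is a producer → level 1.
Spruce Grouse eats Moss → level 2.
Ermine eats Spruce Grouse → level 3.
Wolverine eats Ermine (level 3); other prey at levels: Boreal Owl 3, Pine Marten 3 → level 4.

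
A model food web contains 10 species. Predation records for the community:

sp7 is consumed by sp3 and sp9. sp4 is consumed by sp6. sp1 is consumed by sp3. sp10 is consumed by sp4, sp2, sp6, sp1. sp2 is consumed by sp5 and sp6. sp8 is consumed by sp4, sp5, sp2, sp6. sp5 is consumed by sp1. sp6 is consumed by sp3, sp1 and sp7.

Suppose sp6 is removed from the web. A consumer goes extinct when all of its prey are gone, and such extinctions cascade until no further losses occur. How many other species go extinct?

Remove sp6.
Round 1: sp7 (all prey gone) → extinct.
Round 2: sp9 (all prey gone) → extinct.
No further losses. Total secondary extinctions: 2.

2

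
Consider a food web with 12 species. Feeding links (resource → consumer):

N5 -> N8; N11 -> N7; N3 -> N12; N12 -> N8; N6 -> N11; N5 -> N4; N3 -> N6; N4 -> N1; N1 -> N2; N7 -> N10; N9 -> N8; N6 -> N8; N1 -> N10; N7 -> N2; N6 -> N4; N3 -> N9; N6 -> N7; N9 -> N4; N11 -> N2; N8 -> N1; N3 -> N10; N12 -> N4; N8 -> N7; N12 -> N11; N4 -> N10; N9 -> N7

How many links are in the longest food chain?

4 links

One longest chain: N3 → N6 → N8 → N1 → N2.
It has 5 species and 4 links.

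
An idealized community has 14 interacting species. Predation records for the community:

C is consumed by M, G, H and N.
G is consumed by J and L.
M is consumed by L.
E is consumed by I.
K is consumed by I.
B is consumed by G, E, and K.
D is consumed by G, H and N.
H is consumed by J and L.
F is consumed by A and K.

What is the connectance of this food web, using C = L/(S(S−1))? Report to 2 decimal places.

The web has S = 14 species and L = 19 feeding links.
C = L / (S(S−1)) = 19 / 182 = 0.1044 ≈ 0.10.

C = 0.10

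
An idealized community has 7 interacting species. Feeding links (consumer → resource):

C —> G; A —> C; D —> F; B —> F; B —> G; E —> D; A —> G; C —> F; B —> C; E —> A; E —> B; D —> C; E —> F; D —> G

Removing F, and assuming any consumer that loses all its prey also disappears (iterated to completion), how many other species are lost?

0

Remove F.
Every predator of it retains at least one other prey: C still has G; B still has G, C; D still has G, C; E still has B, D, A.
No consumer loses all prey, so no secondary extinctions occur.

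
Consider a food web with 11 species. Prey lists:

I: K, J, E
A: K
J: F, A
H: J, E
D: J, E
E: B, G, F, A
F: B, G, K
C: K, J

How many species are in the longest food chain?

4 species

One longest chain: B → F → J → C.
It has 4 species and 3 links.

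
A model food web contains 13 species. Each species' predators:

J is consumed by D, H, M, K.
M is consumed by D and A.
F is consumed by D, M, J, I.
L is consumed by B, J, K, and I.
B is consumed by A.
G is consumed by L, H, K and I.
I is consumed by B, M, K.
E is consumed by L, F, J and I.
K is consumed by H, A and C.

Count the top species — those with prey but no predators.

4

Top species (has prey, but nothing eats it): D, C, H, A.
Count: 4.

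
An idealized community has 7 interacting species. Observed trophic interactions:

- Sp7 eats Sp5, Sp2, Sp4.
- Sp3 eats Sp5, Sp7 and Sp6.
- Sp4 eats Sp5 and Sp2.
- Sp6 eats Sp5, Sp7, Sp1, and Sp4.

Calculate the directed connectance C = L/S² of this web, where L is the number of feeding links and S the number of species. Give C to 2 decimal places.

C = 0.24

The web has S = 7 species and L = 12 feeding links.
C = L / S² = 12 / 49 = 0.2449 ≈ 0.24.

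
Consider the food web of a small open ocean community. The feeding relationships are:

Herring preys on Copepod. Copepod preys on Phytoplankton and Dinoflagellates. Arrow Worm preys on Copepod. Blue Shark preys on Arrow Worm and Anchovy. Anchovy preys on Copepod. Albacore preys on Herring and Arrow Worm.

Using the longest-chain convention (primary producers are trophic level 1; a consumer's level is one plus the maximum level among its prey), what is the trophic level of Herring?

Trophic level 3

Phytoplankton is a producer → level 1.
Copepod eats Phytoplankton (level 1); other prey at levels: Dinoflagellates 1 → level 2.
Herring eats Copepod → level 3.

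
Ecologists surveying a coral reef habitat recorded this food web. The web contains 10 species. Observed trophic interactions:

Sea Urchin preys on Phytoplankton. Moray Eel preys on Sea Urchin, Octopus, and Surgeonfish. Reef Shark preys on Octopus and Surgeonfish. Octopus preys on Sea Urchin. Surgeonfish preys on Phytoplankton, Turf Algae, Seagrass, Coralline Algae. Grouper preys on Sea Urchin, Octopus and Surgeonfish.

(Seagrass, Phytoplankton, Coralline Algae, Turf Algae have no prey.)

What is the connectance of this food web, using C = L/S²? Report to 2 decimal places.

The web has S = 10 species and L = 14 feeding links.
C = L / S² = 14 / 100 = 0.1400 ≈ 0.14.

C = 0.14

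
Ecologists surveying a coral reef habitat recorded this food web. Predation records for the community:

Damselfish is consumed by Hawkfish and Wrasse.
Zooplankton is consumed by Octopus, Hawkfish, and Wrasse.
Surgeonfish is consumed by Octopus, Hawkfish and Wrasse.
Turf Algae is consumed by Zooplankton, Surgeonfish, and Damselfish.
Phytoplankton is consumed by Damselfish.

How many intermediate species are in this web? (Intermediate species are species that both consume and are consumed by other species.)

3

Intermediate species (has both prey and predators): Surgeonfish, Damselfish, Zooplankton.
Count: 3.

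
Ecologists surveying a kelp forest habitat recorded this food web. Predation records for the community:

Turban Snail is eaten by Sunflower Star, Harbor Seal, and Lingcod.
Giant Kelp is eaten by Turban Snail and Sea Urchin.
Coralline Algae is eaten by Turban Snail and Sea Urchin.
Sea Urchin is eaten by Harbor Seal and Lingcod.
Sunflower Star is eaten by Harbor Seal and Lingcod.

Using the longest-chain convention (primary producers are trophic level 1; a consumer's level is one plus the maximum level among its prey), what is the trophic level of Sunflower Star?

Coralline Algae is a producer → level 1.
Turban Snail eats Coralline Algae (level 1); other prey at levels: Giant Kelp 1 → level 2.
Sunflower Star eats Turban Snail → level 3.

Trophic level 3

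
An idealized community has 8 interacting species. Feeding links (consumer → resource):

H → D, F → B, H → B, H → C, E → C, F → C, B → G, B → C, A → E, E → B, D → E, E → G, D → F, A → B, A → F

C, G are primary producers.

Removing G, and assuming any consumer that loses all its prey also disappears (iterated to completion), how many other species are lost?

0

Remove G.
Every predator of it retains at least one other prey: B still has C; E still has C, B.
No consumer loses all prey, so no secondary extinctions occur.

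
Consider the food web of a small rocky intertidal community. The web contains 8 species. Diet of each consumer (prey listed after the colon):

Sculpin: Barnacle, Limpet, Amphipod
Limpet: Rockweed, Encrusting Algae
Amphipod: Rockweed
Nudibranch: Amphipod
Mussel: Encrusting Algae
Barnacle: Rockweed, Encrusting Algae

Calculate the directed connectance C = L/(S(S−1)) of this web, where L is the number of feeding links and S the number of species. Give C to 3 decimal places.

The web has S = 8 species and L = 10 feeding links.
C = L / (S(S−1)) = 10 / 56 = 0.1786 ≈ 0.179.

C = 0.179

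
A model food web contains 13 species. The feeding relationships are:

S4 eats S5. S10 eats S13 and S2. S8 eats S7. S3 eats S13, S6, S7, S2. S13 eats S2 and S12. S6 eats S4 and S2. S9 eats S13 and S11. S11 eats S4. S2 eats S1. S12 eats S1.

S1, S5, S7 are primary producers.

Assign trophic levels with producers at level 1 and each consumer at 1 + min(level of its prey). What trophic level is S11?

Trophic level 3

S5 is a producer → level 1.
S4 eats S5 → level 2.
S11 eats S4 → level 3.
No prey of S11 is below level 2, so 3 is the minimum.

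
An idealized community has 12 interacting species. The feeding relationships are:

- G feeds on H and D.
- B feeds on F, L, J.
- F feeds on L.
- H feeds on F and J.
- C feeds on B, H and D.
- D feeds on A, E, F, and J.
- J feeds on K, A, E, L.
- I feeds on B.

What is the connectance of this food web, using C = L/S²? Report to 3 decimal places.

The web has S = 12 species and L = 20 feeding links.
C = L / S² = 20 / 144 = 0.1389 ≈ 0.139.

C = 0.139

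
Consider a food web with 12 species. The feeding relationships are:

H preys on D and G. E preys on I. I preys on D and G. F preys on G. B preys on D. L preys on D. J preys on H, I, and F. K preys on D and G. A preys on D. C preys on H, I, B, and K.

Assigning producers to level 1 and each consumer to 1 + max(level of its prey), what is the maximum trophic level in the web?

3

Producers (level 1): D, G.
D → I → E gives E level 3.
No species has a prey at level 3, so no species reaches level 4.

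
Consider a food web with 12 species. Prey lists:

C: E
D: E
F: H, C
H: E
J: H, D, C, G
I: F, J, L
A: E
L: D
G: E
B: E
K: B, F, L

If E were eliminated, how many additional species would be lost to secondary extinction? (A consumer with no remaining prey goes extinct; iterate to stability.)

Remove E.
Round 1: H (all prey gone), D (all prey gone), C (all prey gone), G (all prey gone), B (all prey gone), A (all prey gone) → extinct.
Round 2: F (all prey gone), J (all prey gone), L (all prey gone) → extinct.
Round 3: I (all prey gone), K (all prey gone) → extinct.
No further losses. Total secondary extinctions: 11.

11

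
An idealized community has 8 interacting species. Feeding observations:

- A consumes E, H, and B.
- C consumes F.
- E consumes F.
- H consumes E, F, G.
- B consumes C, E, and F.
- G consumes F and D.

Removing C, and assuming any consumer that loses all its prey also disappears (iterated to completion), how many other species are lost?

Remove C.
Every predator of it retains at least one other prey: B still has F, E.
No consumer loses all prey, so no secondary extinctions occur.

0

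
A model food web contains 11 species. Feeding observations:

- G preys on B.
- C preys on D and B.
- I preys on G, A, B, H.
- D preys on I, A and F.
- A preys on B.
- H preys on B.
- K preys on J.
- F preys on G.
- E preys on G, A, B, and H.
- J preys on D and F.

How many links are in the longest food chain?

One longest chain: B → G → F → D → J → K.
It has 6 species and 5 links.

5 links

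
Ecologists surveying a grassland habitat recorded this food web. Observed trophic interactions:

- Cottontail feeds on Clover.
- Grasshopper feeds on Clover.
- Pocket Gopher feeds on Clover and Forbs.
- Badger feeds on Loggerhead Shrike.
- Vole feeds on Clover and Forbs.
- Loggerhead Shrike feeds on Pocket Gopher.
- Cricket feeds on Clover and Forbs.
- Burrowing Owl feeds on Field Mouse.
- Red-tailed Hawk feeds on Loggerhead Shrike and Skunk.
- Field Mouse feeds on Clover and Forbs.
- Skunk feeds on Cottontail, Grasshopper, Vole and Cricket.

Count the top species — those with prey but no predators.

3

Top species (has prey, but nothing eats it): Burrowing Owl, Red-tailed Hawk, Badger.
Count: 3.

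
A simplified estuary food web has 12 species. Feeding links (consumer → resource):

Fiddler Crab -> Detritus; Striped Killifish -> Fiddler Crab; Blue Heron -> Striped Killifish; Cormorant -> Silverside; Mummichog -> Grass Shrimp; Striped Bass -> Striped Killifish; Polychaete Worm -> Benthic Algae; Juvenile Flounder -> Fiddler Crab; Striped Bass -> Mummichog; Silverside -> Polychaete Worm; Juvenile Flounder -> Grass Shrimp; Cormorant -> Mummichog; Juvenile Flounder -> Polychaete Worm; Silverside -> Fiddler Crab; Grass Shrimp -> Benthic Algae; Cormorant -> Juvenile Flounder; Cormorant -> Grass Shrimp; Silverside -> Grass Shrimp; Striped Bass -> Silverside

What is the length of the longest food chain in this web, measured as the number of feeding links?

One longest chain: Benthic Algae → Grass Shrimp → Mummichog → Striped Bass.
It has 4 species and 3 links.

3 links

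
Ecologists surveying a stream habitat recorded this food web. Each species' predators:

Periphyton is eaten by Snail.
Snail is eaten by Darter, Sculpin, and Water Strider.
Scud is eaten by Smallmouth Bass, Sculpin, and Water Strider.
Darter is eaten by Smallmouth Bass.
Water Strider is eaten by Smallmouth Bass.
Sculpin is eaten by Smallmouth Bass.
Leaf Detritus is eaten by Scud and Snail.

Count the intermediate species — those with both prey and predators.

5

Intermediate species (has both prey and predators): Scud, Snail, Water Strider, Sculpin, Darter.
Count: 5.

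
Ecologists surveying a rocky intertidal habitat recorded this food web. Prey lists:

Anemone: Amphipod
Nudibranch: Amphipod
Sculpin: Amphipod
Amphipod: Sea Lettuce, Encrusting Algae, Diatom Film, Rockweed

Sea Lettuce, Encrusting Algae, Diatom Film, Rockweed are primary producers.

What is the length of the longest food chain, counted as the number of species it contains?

3 species

One longest chain: Sea Lettuce → Amphipod → Nudibranch.
It has 3 species and 2 links.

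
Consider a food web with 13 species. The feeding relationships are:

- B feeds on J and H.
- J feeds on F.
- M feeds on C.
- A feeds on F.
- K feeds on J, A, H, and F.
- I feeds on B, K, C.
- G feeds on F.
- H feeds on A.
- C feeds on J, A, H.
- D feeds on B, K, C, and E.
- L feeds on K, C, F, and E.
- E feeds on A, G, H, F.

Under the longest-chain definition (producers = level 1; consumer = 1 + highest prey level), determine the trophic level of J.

F is a producer → level 1.
J eats F → level 2.

Trophic level 2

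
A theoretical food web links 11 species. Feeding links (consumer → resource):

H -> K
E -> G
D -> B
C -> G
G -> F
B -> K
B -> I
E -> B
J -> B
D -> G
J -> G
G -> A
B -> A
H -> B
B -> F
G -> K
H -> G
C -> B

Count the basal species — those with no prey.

Basal species (no prey listed): F, I, K, A.
Count: 4.

4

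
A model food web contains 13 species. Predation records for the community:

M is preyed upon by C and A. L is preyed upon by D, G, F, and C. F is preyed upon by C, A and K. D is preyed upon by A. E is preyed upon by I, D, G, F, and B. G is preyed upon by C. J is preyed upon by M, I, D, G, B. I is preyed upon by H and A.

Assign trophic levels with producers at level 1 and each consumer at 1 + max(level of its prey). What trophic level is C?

Trophic level 3

E is a producer → level 1.
F eats E (level 1); other prey at levels: L 1 → level 2.
C eats F (level 2); other prey at levels: L 1, M 2, G 2 → level 3.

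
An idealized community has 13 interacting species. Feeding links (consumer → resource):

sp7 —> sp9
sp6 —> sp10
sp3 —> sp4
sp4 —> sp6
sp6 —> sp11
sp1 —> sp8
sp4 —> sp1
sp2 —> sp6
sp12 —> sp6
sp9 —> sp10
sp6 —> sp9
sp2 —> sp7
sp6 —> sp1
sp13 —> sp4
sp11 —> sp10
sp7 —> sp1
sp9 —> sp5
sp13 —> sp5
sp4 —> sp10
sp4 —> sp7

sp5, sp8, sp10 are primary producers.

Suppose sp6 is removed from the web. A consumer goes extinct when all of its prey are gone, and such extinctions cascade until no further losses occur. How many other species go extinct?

Remove sp6.
Round 1: sp12 (all prey gone) → extinct.
No further losses. Total secondary extinctions: 1.

1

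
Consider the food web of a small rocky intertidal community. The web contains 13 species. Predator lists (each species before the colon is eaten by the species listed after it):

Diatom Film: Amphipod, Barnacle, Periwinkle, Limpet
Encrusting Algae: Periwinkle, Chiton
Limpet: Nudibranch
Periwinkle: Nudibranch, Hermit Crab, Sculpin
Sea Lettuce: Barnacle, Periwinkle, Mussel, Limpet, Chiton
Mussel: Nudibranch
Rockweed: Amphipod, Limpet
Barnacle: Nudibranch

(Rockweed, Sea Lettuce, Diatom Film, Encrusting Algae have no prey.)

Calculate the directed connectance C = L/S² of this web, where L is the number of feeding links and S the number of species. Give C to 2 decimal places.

C = 0.11

The web has S = 13 species and L = 19 feeding links.
C = L / S² = 19 / 169 = 0.1124 ≈ 0.11.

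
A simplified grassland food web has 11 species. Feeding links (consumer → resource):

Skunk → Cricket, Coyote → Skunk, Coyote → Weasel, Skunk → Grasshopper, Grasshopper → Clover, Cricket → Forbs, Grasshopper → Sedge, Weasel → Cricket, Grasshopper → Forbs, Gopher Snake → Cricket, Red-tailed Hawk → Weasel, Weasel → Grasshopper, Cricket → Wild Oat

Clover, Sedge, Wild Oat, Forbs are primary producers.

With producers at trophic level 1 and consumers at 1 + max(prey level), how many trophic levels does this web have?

Producers (level 1): Clover, Sedge, Wild Oat, Forbs.
Wild Oat → Cricket → Weasel → Red-tailed Hawk gives Red-tailed Hawk level 4.
No species has a prey at level 4, so no species reaches level 5.

4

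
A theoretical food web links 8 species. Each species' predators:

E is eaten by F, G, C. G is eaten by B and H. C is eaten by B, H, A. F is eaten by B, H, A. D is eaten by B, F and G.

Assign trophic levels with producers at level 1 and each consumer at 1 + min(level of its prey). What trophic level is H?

D is a producer → level 1.
G eats D → level 2.
H eats G → level 3.
No prey of H is below level 2, so 3 is the minimum.

Trophic level 3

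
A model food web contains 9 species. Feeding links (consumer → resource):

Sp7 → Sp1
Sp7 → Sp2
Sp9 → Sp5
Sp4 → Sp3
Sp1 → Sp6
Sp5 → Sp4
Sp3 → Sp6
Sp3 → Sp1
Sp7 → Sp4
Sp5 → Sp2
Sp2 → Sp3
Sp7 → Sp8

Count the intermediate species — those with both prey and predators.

5

Intermediate species (has both prey and predators): Sp1, Sp3, Sp4, Sp2, Sp5.
Count: 5.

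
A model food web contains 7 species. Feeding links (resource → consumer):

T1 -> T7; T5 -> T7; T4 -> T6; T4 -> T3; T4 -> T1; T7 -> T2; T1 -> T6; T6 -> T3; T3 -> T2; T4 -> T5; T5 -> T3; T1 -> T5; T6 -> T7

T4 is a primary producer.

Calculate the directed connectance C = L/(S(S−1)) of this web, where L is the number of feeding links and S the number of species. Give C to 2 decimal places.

C = 0.31

The web has S = 7 species and L = 13 feeding links.
C = L / (S(S−1)) = 13 / 42 = 0.3095 ≈ 0.31.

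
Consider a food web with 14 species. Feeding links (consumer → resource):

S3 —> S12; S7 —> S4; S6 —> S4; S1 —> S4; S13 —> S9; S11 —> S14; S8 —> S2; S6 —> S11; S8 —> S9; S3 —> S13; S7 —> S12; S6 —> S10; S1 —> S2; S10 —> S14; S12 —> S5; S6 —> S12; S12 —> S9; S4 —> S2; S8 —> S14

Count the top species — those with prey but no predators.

Top species (has prey, but nothing eats it): S8, S1, S3, S7, S6.
Count: 5.

5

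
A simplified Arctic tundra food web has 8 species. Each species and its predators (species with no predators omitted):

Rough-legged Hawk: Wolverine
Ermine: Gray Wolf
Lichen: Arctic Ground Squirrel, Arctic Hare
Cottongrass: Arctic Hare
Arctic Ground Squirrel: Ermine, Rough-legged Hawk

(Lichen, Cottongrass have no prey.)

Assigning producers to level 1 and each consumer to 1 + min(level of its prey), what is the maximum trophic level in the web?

Producers (level 1): Lichen, Cottongrass.
Following each consumer down to its lowest-level prey: Lichen → Arctic Ground Squirrel → Rough-legged Hawk → Wolverine (levels 1 through 4).
All prey of Wolverine (Rough-legged Hawk 3) are at level 3 or above, so Wolverine is at level 1 + 3 = 4.
Every consumer has at least one prey at level 3 or below, so none exceeds level 4.

4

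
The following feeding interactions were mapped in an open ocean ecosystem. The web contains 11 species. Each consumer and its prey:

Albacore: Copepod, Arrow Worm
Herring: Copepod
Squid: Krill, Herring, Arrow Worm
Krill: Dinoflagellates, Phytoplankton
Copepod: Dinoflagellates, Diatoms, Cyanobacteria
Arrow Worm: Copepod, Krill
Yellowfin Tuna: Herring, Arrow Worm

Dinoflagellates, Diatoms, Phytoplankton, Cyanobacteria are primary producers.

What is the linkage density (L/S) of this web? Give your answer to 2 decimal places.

L/S = 1.36

There are L = 15 links among S = 11 species.
L/S = 15/11 = 1.3636 ≈ 1.36.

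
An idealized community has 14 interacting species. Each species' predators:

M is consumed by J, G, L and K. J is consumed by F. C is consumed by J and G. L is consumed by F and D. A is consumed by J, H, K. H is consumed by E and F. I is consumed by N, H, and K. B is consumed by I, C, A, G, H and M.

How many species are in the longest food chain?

4 species

One longest chain: B → I → H → E.
It has 4 species and 3 links.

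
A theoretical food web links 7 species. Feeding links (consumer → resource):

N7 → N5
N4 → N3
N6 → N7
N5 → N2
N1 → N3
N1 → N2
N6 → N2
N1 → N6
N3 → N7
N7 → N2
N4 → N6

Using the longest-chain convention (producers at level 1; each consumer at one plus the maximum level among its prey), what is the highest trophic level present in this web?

Producers (level 1): N2.
N2 → N5 → N7 → N3 → N4 gives N4 level 5.
No species has a prey at level 5, so no species reaches level 6.

5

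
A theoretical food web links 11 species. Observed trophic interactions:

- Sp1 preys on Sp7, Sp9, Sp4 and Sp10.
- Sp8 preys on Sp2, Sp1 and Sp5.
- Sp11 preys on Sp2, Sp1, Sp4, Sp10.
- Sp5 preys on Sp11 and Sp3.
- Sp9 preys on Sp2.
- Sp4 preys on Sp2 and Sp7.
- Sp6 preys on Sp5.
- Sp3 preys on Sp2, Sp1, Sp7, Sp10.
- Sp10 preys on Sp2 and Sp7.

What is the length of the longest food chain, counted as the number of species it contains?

6 species

One longest chain: Sp7 → Sp10 → Sp1 → Sp3 → Sp5 → Sp6.
It has 6 species and 5 links.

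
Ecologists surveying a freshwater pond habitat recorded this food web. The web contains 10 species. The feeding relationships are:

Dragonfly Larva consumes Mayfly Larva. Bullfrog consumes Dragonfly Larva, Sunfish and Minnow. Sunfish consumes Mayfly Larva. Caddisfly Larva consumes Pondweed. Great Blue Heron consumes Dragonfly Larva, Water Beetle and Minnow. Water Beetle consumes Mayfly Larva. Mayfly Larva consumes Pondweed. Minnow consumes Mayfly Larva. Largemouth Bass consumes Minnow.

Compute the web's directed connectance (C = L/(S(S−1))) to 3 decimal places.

The web has S = 10 species and L = 13 feeding links.
C = L / (S(S−1)) = 13 / 90 = 0.1444 ≈ 0.144.

C = 0.144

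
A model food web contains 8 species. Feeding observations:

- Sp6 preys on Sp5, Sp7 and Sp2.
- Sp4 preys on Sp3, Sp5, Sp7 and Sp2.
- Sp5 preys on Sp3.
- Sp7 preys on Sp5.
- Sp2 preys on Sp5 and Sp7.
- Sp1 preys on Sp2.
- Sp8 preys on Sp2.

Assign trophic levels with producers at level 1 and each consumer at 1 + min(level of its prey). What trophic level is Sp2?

Sp3 is a producer → level 1.
Sp5 eats Sp3 → level 2.
Sp2 eats Sp5 → level 3.
No prey of Sp2 is below level 2, so 3 is the minimum.

Trophic level 3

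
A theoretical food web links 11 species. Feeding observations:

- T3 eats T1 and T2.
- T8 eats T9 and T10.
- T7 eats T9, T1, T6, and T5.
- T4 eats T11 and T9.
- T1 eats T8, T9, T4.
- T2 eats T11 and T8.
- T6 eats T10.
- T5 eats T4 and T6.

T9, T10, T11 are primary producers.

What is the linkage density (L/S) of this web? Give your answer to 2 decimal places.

L/S = 1.64

There are L = 18 links among S = 11 species.
L/S = 18/11 = 1.6364 ≈ 1.64.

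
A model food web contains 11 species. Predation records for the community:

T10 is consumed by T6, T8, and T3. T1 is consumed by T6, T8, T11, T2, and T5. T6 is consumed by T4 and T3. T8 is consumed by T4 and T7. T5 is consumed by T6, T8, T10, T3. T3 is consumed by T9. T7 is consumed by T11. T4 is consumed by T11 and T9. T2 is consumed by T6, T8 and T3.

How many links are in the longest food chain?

5 links

One longest chain: T1 → T5 → T10 → T6 → T3 → T9.
It has 6 species and 5 links.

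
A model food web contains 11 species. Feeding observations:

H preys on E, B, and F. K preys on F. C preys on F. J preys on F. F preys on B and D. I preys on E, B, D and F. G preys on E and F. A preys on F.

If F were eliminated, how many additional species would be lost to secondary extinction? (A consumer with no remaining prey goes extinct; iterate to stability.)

4

Remove F.
Round 1: J (all prey gone), K (all prey gone), C (all prey gone), A (all prey gone) → extinct.
No further losses. Total secondary extinctions: 4.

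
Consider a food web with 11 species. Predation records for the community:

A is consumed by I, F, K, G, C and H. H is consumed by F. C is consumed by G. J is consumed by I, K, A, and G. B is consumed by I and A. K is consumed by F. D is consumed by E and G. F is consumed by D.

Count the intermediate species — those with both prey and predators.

Intermediate species (has both prey and predators): A, C, H, K, F, D.
Count: 6.

6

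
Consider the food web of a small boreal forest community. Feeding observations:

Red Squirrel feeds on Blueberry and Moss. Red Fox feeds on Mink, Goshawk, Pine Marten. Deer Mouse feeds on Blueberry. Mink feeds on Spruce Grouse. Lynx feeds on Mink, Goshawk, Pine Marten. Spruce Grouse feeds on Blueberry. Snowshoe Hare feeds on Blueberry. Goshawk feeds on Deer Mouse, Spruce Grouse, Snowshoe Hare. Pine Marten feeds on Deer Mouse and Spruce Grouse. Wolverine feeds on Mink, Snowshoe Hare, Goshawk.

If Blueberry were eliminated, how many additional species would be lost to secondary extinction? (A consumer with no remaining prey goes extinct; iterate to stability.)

Remove Blueberry.
Round 1: Snowshoe Hare (all prey gone), Deer Mouse (all prey gone), Spruce Grouse (all prey gone) → extinct.
Round 2: Pine Marten (all prey gone), Mink (all prey gone), Goshawk (all prey gone) → extinct.
Round 3: Lynx (all prey gone), Red Fox (all prey gone), Wolverine (all prey gone) → extinct.
No further losses. Total secondary extinctions: 9.

9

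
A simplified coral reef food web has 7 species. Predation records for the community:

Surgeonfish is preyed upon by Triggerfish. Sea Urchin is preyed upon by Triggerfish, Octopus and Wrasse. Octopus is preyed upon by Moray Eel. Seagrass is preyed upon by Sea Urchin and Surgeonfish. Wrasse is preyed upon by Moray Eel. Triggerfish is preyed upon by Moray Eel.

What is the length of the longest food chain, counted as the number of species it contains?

One longest chain: Seagrass → Sea Urchin → Wrasse → Moray Eel.
It has 4 species and 3 links.

4 species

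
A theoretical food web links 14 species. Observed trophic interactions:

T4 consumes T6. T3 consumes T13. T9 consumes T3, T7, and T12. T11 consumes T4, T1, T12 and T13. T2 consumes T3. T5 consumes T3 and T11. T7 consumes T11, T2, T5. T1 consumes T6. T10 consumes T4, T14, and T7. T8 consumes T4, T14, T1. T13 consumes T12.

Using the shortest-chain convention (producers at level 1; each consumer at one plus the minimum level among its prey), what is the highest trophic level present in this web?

4

Producers (level 1): T12, T14, T6.
Following each consumer down to its lowest-level prey: T12 → T13 → T3 → T2 (levels 1 through 4).
All prey of T2 (T3 3) are at level 3 or above, so T2 is at level 1 + 3 = 4.
Every consumer has at least one prey at level 3 or below, so none exceeds level 4.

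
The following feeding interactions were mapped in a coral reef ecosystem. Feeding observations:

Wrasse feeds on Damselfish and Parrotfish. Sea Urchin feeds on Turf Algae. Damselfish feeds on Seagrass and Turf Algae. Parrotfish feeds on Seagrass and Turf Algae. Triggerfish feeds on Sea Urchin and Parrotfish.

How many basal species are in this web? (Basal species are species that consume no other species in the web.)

2

Basal species (no prey listed): Seagrass, Turf Algae.
Count: 2.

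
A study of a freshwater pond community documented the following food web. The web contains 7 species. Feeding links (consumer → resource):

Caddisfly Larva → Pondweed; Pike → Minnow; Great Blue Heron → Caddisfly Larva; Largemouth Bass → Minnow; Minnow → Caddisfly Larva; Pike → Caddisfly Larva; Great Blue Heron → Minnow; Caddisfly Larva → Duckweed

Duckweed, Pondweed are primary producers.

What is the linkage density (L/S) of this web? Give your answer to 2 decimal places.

There are L = 8 links among S = 7 species.
L/S = 8/7 = 1.1429 ≈ 1.14.

L/S = 1.14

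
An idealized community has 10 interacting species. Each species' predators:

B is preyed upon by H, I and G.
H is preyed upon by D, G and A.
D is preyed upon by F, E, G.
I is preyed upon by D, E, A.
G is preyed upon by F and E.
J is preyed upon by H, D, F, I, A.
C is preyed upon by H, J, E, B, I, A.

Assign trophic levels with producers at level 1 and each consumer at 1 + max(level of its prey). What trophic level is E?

Trophic level 6

C is a producer → level 1.
B eats C → level 2.
I eats B (level 2); other prey at levels: C 1, J 2 → level 3.
D eats I (level 3); other prey at levels: J 2, H 3 → level 4.
G eats D (level 4); other prey at levels: B 2, H 3 → level 5.
E eats G (level 5); other prey at levels: C 1, I 3, D 4 → level 6.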